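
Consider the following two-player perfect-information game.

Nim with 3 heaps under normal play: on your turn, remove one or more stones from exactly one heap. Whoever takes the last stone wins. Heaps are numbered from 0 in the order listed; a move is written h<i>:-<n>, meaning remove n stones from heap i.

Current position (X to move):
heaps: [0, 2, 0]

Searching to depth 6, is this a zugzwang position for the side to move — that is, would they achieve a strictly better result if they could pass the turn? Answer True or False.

ply 1, X at (0,2,0) | h1:-1=-1→(0,1,0); h1:-2=+1→(0,0,0)*
ply 2: (0,0,0) is terminal -1 (O); from (0,2,0) depth 6
pass branch (O moves first from the same position):
  | ply 1, O at (0,2,0) | h1:-1=-1→(0,1,0); h1:-2=+1→(0,0,0)*
  | ply 2: (0,0,0) is terminal -1 (X); from (0,2,0) depth 6
X moving scores +1; X passing scores -1

zugzwang((0,2,0), X) = False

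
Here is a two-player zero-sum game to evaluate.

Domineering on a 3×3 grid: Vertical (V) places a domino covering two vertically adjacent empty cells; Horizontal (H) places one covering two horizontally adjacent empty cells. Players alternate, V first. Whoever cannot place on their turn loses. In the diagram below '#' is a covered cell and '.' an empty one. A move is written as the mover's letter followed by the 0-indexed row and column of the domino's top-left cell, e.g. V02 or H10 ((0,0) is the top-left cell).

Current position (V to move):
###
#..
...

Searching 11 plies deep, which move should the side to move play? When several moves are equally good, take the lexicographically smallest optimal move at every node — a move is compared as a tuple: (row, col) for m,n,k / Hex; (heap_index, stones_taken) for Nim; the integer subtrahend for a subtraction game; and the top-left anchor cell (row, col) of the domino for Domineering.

p1 V@[###/#../...]: V11[###/##./.#.]+1* V12[###/#.#/..#]-1
p2 H@[###/##./.#.] terminal -1; root [###/#../...] d11

V's best at [###/#../...]: V11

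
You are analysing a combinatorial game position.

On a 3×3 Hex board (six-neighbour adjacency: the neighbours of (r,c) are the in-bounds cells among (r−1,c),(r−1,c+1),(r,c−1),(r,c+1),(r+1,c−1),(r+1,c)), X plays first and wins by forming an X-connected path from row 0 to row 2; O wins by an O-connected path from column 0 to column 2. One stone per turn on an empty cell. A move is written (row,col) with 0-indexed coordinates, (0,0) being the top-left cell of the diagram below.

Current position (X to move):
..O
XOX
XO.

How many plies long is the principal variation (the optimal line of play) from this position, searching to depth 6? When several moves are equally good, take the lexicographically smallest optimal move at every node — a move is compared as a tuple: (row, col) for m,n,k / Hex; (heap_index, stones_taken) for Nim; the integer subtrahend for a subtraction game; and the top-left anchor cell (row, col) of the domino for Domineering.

PV length from [..O/XOX/XO.]: 1 ply

[..O/XOX/XO.] X move#1: (0,0):+1/X.O/XOX/XO.*, (0,1):+1/.XO/XOX/XO., (2,2):+1/..O/XOX/XOX
[X.O/XOX/XO.] end (terminal -1, O#2); searched ..O/XOX/XO. to 6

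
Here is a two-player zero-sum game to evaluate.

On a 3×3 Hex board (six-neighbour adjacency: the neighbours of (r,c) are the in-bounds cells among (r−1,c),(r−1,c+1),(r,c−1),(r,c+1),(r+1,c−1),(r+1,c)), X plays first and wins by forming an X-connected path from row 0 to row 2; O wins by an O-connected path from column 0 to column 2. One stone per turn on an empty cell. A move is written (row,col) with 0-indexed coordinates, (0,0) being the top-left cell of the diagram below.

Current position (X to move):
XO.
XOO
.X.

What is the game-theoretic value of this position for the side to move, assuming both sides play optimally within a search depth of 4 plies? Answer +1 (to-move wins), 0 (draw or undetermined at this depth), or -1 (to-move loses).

[XO./XOO/.X.] X move#1: (0,2):-1/XOX/XOO/.X., (2,0):+1/XO./XOO/XX.*, (2,2):-1/XO./XOO/.XX
[XO./XOO/XX.] end (terminal -1, O#2); searched XO./XOO/.X. to 4

value(XO./XOO/.X., X) = +1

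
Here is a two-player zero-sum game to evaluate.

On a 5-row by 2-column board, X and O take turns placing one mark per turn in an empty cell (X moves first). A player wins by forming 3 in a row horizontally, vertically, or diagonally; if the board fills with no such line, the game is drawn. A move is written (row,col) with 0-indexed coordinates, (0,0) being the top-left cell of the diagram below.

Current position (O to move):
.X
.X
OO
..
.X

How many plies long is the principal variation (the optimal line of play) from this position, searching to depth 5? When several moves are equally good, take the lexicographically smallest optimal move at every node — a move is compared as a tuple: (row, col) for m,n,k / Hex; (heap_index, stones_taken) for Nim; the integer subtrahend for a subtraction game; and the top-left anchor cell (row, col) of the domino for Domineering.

[.X/.X/OO/../.X] O move#1: (0,0):+0/OX/.X/OO/../.X, (1,0):+1/.X/OX/OO/../.X*, (3,0):+1/.X/.X/OO/O./.X, (3,1):+0/.X/.X/OO/.O/.X, (4,0):+0/.X/.X/OO/../OX
[.X/OX/OO/../.X] X move#2: (0,0):-1/XX/OX/OO/../.X*, (3,0):-1/.X/OX/OO/X./.X, (3,1):-1/.X/OX/OO/.X/.X, (4,0):-1/.X/OX/OO/../XX
[XX/OX/OO/../.X] O move#3: (3,0):+1/XX/OX/OO/O./.X*, (3,1):+0/XX/OX/OO/.O/.X, (4,0):+0/XX/OX/OO/../OX
[XX/OX/OO/O./.X] end (terminal -1, X#4); searched .X/.X/OO/../.X to 5

PV length from [.X/.X/OO/../.X]: 3 plies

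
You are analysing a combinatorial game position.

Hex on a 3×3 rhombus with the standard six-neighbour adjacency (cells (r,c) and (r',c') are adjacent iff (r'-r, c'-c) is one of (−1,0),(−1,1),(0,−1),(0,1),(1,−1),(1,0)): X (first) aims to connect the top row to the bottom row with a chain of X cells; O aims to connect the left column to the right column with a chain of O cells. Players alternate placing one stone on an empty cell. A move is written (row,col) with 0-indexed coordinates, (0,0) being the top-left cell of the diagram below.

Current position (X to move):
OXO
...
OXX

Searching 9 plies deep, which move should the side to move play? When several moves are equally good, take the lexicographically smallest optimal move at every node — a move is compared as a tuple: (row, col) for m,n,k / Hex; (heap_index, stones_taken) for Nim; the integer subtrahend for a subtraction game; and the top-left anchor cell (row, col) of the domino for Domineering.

[OXO/.../OXX] X move#1: (1,0):-1/OXO/X../OXX, (1,1):+1/OXO/.X./OXX*, (1,2):-1/OXO/..X/OXX
[OXO/.X./OXX] end (terminal -1, O#2); searched OXO/.../OXX to 9

X's best at [OXO/.../OXX]: (1,1)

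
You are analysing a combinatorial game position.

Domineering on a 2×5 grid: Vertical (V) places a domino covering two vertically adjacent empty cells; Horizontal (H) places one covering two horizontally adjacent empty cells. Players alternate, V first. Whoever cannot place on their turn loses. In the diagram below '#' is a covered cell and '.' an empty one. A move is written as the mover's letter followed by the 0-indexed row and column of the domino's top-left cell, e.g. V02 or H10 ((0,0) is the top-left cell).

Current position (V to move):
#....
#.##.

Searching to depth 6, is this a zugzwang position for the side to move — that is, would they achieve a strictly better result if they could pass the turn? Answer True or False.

[#..../#.##.] V move#1: V01:-1/##.../####.*, V04:-1/#...#/#.###
[##.../####.] H move#2: H02:-1/####./####., H03:+1/##.##/####.*
[##.##/####.] end (terminal -1, V#3); searched #..../#.##. to 6
pass branch (H moves first from the same position):
  | [#..../#.##.] H move#1: H01:-1/###../#.##.*, H02:-1/#.##./#.##., H03:-1/#..##/#.##.
  | [###../#.##.] V move#2: V04:+1/###.#/#.###*
  | [###.#/#.###] end (terminal -1, H#3); searched #..../#.##. to 6
V moving scores -1; V passing scores +1

zugzwang(#..../#.##., V) = True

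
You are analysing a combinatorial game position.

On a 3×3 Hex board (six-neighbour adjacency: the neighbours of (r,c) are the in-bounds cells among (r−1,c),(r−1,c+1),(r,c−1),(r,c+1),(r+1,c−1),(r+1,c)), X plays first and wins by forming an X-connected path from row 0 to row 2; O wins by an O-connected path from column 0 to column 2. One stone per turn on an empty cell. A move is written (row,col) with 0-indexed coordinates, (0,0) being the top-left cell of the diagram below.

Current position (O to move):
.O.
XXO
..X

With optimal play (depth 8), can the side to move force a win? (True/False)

O winning at [.O./XXO/..X]: False

p1 O@[.O./XXO/..X]: (0,0)[OO./XXO/..X]-1* (0,2)[.OO/XXO/..X]-1 (2,0)[.O./XXO/O.X]-1 (2,1)[.O./XXO/.OX]-1
p2 X@[OO./XXO/..X]: (0,2)[OOX/XXO/..X]+1* (2,0)[OO./XXO/X.X]-1 (2,1)[OO./XXO/.XX]-1
p3 O@[OOX/XXO/..X]: (2,0)[OOX/XXO/O.X]-1* (2,1)[OOX/XXO/.OX]-1
p4 X@[OOX/XXO/O.X]: (2,1)[OOX/XXO/OXX]+1*
p5 O@[OOX/XXO/OXX] terminal -1; root [.O./XXO/..X] d8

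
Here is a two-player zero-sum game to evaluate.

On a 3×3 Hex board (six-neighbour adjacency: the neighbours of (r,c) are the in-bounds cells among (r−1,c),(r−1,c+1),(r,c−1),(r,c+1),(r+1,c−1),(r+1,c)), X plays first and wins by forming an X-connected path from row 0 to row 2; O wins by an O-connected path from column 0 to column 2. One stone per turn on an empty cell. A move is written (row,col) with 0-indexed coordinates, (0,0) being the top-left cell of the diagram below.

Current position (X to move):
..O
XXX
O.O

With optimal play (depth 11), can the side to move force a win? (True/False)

p1 X@[..O/XXX/O.O]: (0,0)[X.O/XXX/O.O]-1 (0,1)[.XO/XXX/O.O]-1 (2,1)[..O/XXX/OXO]+1*
p2 O@[..O/XXX/OXO]: (0,0)[O.O/XXX/OXO]-1* (0,1)[.OO/XXX/OXO]-1
p3 X@[O.O/XXX/OXO]: (0,1)[OXO/XXX/OXO]+1*
p4 O@[OXO/XXX/OXO] terminal -1; root [..O/XXX/O.O] d11

X winning at [..O/XXX/O.O]: True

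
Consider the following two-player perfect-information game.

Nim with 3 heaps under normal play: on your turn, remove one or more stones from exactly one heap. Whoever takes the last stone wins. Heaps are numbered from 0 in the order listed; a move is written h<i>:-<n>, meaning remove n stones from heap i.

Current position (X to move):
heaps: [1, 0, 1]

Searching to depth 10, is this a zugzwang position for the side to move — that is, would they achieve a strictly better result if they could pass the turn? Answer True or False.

zugzwang((1,0,1), X) = True

[(1,0,1)] X move#1: h0:-1:-1/(0,0,1)*, h2:-1:-1/(1,0,0)
[(0,0,1)] O move#2: h2:-1:+1/(0,0,0)*
[(0,0,0)] end (terminal -1, X#3); searched (1,0,1) to 10
if X skipped the turn, O would face:
~ [(1,0,1)] O move#1: h0:-1:-1/(0,0,1)*, h2:-1:-1/(1,0,0)
~ [(0,0,1)] X move#2: h2:-1:+1/(0,0,0)*
~ [(0,0,0)] end (terminal -1, O#3); searched (1,0,1) to 10
compare (X): move=-1 vs pass=+1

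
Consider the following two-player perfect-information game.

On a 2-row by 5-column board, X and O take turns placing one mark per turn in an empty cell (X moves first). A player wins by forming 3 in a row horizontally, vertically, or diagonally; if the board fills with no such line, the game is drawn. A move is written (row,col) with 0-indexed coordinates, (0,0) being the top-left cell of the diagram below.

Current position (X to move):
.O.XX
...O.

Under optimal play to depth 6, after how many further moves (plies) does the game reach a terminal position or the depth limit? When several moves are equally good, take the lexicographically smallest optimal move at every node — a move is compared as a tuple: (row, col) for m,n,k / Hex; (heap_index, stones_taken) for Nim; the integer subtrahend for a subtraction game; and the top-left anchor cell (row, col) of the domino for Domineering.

PV length from [.O.XX/...O.]: 1 ply

ply 1, X at .O.XX/...O. | (0,0)=+0→XO.XX/...O.; (0,2)=+1→.OXXX/...O.*; (1,0)=-1→.O.XX/X..O.; (1,1)=+0→.O.XX/.X.O.; (1,2)=+0→.O.XX/..XO.; (1,4)=+0→.O.XX/...OX
ply 2: .OXXX/...O. is terminal -1 (O); from .O.XX/...O. depth 6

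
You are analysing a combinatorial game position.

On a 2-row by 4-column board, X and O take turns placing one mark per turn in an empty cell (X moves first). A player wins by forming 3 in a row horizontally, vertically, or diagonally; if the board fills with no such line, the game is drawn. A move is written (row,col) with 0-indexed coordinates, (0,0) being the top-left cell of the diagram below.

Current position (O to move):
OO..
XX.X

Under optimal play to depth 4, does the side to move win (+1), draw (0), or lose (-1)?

value(OO../XX.X, O) = +1

ply 1, O at OO../XX.X | (0,2)=+1→OOO./XX.X*; (0,3)=-1→OO.O/XX.X; (1,2)=+0→OO../XXOX
ply 2: OOO./XX.X is terminal -1 (X); from OO../XX.X depth 4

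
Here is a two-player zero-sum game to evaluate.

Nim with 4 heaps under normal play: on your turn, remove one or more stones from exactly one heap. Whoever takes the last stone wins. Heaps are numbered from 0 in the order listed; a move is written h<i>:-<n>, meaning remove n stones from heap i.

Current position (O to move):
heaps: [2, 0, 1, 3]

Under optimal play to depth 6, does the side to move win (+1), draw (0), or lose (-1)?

ply 1, O at (2,0,1,3) | h0:-1=-1→(1,0,1,3)*; h0:-2=-1→(0,0,1,3); h2:-1=-1→(2,0,0,3); h3:-1=-1→(2,0,1,2); h3:-2=-1→(2,0,1,1); h3:-3=-1→(2,0,1,0)
ply 2, X at (1,0,1,3) | h0:-1=-1→(0,0,1,3); h2:-1=-1→(1,0,0,3); h3:-1=-1→(1,0,1,2); h3:-2=-1→(1,0,1,1); h3:-3=+1→(1,0,1,0)*
ply 3, O at (1,0,1,0) | h0:-1=-1→(0,0,1,0)*; h2:-1=-1→(1,0,0,0)
ply 4, X at (0,0,1,0) | h2:-1=+1→(0,0,0,0)*
ply 5: (0,0,0,0) is terminal -1 (O); from (2,0,1,3) depth 6

value((2,0,1,3), O) = -1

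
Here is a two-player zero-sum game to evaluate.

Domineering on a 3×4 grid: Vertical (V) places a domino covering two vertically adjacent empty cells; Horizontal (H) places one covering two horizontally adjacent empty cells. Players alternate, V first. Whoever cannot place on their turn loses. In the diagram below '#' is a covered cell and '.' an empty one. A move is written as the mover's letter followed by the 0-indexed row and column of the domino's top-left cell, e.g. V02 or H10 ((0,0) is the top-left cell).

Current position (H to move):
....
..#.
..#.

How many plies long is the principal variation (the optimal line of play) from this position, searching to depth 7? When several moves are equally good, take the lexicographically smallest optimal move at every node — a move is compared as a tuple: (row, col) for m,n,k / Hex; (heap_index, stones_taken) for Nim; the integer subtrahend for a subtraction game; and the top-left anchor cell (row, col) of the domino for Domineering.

PV length from [..../..#./..#.]: 3 plies

ply 1, H at ..../..#./..#. | H00=-1→##../..#./..#.; H01=-1→.##./..#./..#.; H02=-1→..##/..#./..#.; H10=+1→..../###./..#.*; H20=-1→..../..#./###.
ply 2, V at ..../###./..#. | V03=-1→...#/####/..#.*; V13=-1→..../####/..##
ply 3, H at ...#/####/..#. | H00=+1→##.#/####/..#.*; H01=+1→.###/####/..#.; H20=+1→...#/####/###.
ply 4: ##.#/####/..#. is terminal -1 (V); from ..../..#./..#. depth 7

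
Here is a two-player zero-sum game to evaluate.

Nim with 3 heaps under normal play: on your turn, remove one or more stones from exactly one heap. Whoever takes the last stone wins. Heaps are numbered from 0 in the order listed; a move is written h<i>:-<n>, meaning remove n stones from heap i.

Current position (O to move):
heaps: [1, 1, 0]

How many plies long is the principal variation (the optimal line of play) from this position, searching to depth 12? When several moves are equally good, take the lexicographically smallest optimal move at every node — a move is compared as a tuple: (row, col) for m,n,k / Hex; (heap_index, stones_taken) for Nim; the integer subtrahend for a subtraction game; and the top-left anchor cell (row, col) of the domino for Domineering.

[(1,1,0)] O move#1: h0:-1:-1/(0,1,0)*, h1:-1:-1/(1,0,0)
[(0,1,0)] X move#2: h1:-1:+1/(0,0,0)*
[(0,0,0)] end (terminal -1, O#3); searched (1,1,0) to 12

PV length from [(1,1,0)]: 2 plies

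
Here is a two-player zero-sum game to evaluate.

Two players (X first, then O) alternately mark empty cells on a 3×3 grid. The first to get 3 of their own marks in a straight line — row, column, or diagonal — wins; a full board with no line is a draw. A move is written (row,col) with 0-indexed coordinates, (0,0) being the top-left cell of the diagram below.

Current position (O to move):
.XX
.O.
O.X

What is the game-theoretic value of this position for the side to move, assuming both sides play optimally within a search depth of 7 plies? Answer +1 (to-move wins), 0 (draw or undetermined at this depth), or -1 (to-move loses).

ply 1, O at .XX/.O./O.X | (0,0)=-1→OXX/.O./O.X*; (1,0)=-1→.XX/OO./O.X; (1,2)=-1→.XX/.OO/O.X; (2,1)=-1→.XX/.O./OOX
ply 2, X at OXX/.O./O.X | (1,0)=+0→OXX/XO./O.X; (1,2)=+1→OXX/.OX/O.X*; (2,1)=-1→OXX/.O./OXX
ply 3: OXX/.OX/O.X is terminal -1 (O); from .XX/.O./O.X depth 7

value(.XX/.O./O.X, O) = -1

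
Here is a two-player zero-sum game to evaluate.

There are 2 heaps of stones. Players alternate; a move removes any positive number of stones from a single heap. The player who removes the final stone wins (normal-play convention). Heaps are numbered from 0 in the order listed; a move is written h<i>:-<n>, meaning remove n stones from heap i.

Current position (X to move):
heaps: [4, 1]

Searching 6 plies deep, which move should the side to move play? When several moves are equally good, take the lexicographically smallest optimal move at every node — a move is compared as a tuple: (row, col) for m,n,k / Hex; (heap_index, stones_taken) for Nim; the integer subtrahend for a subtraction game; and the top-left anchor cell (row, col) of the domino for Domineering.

X's best at [(4,1)]: h0:-3

ply 1, X at (4,1) | h0:-1=-1→(3,1); h0:-2=-1→(2,1); h0:-3=+1→(1,1)*; h0:-4=-1→(0,1); h1:-1=-1→(4,0)
ply 2, O at (1,1) | h0:-1=-1→(0,1)*; h1:-1=-1→(1,0)
ply 3, X at (0,1) | h1:-1=+1→(0,0)*
ply 4: (0,0) is terminal -1 (O); from (4,1) depth 6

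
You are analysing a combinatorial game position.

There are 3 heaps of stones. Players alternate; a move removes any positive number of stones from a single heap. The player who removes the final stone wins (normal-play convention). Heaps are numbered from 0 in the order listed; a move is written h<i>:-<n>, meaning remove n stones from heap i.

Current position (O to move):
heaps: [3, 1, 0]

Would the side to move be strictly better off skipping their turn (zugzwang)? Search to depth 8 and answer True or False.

zugzwang((3,1,0), O) = False

ply 1, O at (3,1,0) | h0:-1=-1→(2,1,0); h0:-2=+1→(1,1,0)*; h0:-3=-1→(0,1,0); h1:-1=-1→(3,0,0)
ply 2, X at (1,1,0) | h0:-1=-1→(0,1,0)*; h1:-1=-1→(1,0,0)
ply 3, O at (0,1,0) | h1:-1=+1→(0,0,0)*
ply 4: (0,0,0) is terminal -1 (X); from (3,1,0) depth 8
suppose O passes — search the same position with X to move:
pass> ply 1, X at (3,1,0) | h0:-1=-1→(2,1,0); h0:-2=+1→(1,1,0)*; h0:-3=-1→(0,1,0); h1:-1=-1→(3,0,0)
pass> ply 2, O at (1,1,0) | h0:-1=-1→(0,1,0)*; h1:-1=-1→(1,0,0)
pass> ply 3, X at (0,1,0) | h1:-1=+1→(0,0,0)*
pass> ply 4: (0,0,0) is terminal -1 (O); from (3,1,0) depth 8
for O: play +1, pass -1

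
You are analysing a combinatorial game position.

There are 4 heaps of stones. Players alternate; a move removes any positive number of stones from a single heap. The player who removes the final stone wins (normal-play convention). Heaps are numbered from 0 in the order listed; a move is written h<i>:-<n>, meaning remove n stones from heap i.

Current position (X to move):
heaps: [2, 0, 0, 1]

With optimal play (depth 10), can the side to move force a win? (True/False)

X winning at [(2,0,0,1)]: True

[(2,0,0,1)] X move#1: h0:-1:+1/(1,0,0,1)*, h0:-2:-1/(0,0,0,1), h3:-1:-1/(2,0,0,0)
[(1,0,0,1)] O move#2: h0:-1:-1/(0,0,0,1)*, h3:-1:-1/(1,0,0,0)
[(0,0,0,1)] X move#3: h3:-1:+1/(0,0,0,0)*
[(0,0,0,0)] end (terminal -1, O#4); searched (2,0,0,1) to 10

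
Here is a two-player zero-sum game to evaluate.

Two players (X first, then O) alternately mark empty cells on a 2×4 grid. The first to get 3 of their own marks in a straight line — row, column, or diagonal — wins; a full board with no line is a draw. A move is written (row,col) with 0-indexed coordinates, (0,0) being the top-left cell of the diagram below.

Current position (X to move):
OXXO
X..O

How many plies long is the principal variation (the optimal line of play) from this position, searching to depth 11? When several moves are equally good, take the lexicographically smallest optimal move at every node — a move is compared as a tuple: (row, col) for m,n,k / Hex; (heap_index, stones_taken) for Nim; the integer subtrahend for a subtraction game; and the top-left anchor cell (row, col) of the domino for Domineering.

ply 1, X at OXXO/X..O | (1,1)=+0→OXXO/XX.O*; (1,2)=+0→OXXO/X.XO
ply 2, O at OXXO/XX.O | (1,2)=+0→OXXO/XXOO*
ply 3: OXXO/XXOO is terminal +0 (X); from OXXO/X..O depth 11

PV length from [OXXO/X..O]: 2 plies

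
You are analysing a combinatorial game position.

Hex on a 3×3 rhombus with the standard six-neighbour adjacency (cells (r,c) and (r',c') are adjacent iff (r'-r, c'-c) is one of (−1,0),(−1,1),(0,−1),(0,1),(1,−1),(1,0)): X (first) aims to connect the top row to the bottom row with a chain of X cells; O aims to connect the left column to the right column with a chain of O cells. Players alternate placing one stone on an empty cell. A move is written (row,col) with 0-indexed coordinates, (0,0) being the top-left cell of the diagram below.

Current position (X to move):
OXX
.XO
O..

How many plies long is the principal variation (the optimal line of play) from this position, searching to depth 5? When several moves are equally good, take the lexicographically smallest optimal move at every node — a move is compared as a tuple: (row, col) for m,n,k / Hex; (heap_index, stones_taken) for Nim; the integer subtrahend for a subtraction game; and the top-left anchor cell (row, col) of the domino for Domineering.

PV length from [OXX/.XO/O..]: 1 ply

ply 1, X at OXX/.XO/O.. | (1,0)=-1→OXX/XXO/O..; (2,1)=+1→OXX/.XO/OX.*; (2,2)=-1→OXX/.XO/O.X
ply 2: OXX/.XO/OX. is terminal -1 (O); from OXX/.XO/O.. depth 5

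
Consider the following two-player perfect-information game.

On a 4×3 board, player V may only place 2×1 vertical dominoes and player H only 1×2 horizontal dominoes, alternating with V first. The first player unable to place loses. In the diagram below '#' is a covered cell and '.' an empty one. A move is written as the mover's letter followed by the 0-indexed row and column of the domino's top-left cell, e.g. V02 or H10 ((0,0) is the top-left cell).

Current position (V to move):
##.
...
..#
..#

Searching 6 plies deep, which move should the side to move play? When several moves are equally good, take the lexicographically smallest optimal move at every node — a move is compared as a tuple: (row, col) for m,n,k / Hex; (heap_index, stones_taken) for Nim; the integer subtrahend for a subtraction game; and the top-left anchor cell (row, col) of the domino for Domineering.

ply 1, V at ##./.../..#/..# | V02=-1→###/..#/..#/..#; V10=+1→##./#../#.#/..#*; V11=+1→##./.#./.##/..#; V20=+1→##./.../#.#/#.#; V21=+1→##./.../.##/.##
ply 2, H at ##./#../#.#/..# | H11=-1→##./###/#.#/..#*; H30=-1→##./#../#.#/###
ply 3, V at ##./###/#.#/..# | V21=+1→##./###/###/.##*
ply 4: ##./###/###/.## is terminal -1 (H); from ##./.../..#/..# depth 6

V's best at [##./.../..#/..#]: V10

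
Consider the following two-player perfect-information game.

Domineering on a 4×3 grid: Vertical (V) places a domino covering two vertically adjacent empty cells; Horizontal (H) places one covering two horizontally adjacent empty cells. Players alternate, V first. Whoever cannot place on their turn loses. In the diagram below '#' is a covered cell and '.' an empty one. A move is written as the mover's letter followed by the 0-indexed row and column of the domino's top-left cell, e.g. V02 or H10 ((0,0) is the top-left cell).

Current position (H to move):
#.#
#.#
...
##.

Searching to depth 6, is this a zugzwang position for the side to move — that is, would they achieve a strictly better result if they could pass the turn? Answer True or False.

[#.#/#.#/.../##.] H move#1: H20:-1/#.#/#.#/##./##.*, H21:-1/#.#/#.#/.##/##.
[#.#/#.#/##./##.] V move#2: V01:+1/###/###/##./##.*, V22:+1/#.#/#.#/###/###
[###/###/##./##.] end (terminal -1, H#3); searched #.#/#.#/.../##. to 6
if H skipped the turn, V would face:
~ [#.#/#.#/.../##.] V move#1: V01:-1/###/###/.../##., V11:+1/#.#/###/.#./##.*, V22:+1/#.#/#.#/..#/###
~ [#.#/###/.#./##.] end (terminal -1, H#2); searched #.#/#.#/.../##. to 6
compare (H): move=-1 vs pass=-1

zugzwang(#.#/#.#/.../##., H) = False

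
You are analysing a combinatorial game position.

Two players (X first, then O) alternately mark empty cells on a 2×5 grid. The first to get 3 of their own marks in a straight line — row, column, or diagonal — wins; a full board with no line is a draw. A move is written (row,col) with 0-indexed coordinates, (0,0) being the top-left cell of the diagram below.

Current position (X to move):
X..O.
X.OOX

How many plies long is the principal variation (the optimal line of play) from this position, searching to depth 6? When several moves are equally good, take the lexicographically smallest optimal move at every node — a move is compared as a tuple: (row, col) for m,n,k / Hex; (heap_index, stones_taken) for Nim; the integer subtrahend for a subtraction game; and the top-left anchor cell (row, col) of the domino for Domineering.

ply 1, X at X..O./X.OOX | (0,1)=-1→XX.O./X.OOX*; (0,2)=-1→X.XO./X.OOX; (0,4)=-1→X..OX/X.OOX; (1,1)=-1→X..O./XXOOX
ply 2, O at XX.O./X.OOX | (0,2)=+1→XXOO./X.OOX*; (0,4)=-1→XX.OO/X.OOX; (1,1)=+1→XX.O./XOOOX
ply 3, X at XXOO./X.OOX | (0,4)=-1→XXOOX/X.OOX*; (1,1)=-1→XXOO./XXOOX
ply 4, O at XXOOX/X.OOX | (1,1)=+1→XXOOX/XOOOX*
ply 5: XXOOX/XOOOX is terminal -1 (X); from X..O./X.OOX depth 6

PV length from [X..O./X.OOX]: 4 plies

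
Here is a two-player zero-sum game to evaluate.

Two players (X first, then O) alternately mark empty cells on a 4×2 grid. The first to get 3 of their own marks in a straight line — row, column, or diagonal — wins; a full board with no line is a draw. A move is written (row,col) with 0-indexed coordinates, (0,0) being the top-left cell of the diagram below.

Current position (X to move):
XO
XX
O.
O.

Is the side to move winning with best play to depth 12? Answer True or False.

ply 1, X at XO/XX/O./O. | (2,1)=+0→XO/XX/OX/O.*; (3,1)=+0→XO/XX/O./OX
ply 2, O at XO/XX/OX/O. | (3,1)=+0→XO/XX/OX/OO*
ply 3: XO/XX/OX/OO is terminal +0 (X); from XO/XX/O./O. depth 12

X winning at [XO/XX/O./O.]: False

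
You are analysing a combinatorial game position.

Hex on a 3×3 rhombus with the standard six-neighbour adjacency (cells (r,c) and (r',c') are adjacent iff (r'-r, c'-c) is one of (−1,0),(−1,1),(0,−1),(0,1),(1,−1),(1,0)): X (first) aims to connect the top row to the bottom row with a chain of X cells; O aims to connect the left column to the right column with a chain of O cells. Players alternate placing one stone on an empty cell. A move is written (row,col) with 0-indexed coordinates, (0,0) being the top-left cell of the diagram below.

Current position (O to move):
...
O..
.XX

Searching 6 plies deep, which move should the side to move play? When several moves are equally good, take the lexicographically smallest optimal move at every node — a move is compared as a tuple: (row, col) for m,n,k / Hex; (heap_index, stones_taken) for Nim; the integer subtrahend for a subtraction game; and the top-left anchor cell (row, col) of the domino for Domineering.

ply 1, O at .../O../.XX | (0,0)=-1→O../O../.XX; (0,1)=-1→.O./O../.XX; (0,2)=+1→..O/O../.XX*; (1,1)=+1→.../OO./.XX; (1,2)=-1→.../O.O/.XX; (2,0)=-1→.../O../OXX
ply 2, X at ..O/O../.XX | (0,0)=-1→X.O/O../.XX*; (0,1)=-1→.XO/O../.XX; (1,1)=-1→..O/OX./.XX; (1,2)=-1→..O/O.X/.XX; (2,0)=-1→..O/O../XXX
ply 3, O at X.O/O../.XX | (0,1)=+1→XOO/O../.XX*; (1,1)=+1→X.O/OO./.XX; (1,2)=+1→X.O/O.O/.XX; (2,0)=+1→X.O/O../OXX
ply 4: XOO/O../.XX is terminal -1 (X); from .../O../.XX depth 6

O's best at [.../O../.XX]: (0,2)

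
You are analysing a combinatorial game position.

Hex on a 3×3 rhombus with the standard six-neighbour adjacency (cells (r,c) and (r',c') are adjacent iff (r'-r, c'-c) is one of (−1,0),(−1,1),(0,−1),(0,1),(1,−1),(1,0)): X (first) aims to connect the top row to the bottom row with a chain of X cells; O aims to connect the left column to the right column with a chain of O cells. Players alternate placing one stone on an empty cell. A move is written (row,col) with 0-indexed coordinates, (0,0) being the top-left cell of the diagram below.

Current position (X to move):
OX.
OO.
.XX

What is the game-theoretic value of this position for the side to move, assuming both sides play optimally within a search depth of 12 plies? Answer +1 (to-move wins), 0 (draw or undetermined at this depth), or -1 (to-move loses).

p1 X@[OX./OO./.XX]: (0,2)[OXX/OO./.XX]-1* (1,2)[OX./OOX/.XX]-1 (2,0)[OX./OO./XXX]-1
p2 O@[OXX/OO./.XX]: (1,2)[OXX/OOO/.XX]+1* (2,0)[OXX/OO./OXX]-1
p3 X@[OXX/OOO/.XX] terminal -1; root [OX./OO./.XX] d12

value(OX./OO./.XX, X) = -1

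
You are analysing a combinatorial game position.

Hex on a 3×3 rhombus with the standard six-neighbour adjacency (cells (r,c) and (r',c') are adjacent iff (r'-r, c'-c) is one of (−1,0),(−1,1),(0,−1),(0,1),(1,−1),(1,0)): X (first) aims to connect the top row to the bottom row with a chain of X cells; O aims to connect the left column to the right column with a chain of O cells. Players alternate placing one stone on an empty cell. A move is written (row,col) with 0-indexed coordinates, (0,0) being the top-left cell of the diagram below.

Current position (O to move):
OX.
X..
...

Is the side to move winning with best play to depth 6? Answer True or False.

O winning at [OX./X../...]: False

p1 O@[OX./X../...]: (0,2)[OXO/X../...]-1* (1,1)[OX./XO./...]-1 (1,2)[OX./X.O/...]-1 (2,0)[OX./X../O..]-1 (2,1)[OX./X../.O.]-1 (2,2)[OX./X../..O]-1
p2 X@[OXO/X../...]: (1,1)[OXO/XX./...]+1* (1,2)[OXO/X.X/...]+1 (2,0)[OXO/X../X..]+1 (2,1)[OXO/X../.X.]+1 (2,2)[OXO/X../..X]+1
p3 O@[OXO/XX./...]: (1,2)[OXO/XXO/...]-1* (2,0)[OXO/XX./O..]-1 (2,1)[OXO/XX./.O.]-1 (2,2)[OXO/XX./..O]-1
p4 X@[OXO/XXO/...]: (2,0)[OXO/XXO/X..]+1* (2,1)[OXO/XXO/.X.]+1 (2,2)[OXO/XXO/..X]+1
p5 O@[OXO/XXO/X..] terminal -1; root [OX./X../...] d6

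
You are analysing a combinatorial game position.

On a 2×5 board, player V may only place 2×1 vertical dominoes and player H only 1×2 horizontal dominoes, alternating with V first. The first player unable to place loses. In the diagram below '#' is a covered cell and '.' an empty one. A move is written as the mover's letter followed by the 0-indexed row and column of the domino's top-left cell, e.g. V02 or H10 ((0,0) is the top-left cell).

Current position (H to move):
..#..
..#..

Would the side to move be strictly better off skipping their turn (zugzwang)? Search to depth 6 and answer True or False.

zugzwang(..#../..#.., H) = True

[..#../..#..] H move#1: H00:-1/###../..#..*, H03:-1/..###/..#.., H10:-1/..#../###.., H13:-1/..#../..###
[###../..#..] V move#2: V03:+1/####./..##.*, V04:+1/###.#/..#.#
[####./..##.] H move#3: H10:-1/####./####.*
[####./####.] V move#4: V04:+1/#####/#####*
[#####/#####] end (terminal -1, H#5); searched ..#../..#.. to 6
suppose H passes — search the same position with V to move:
pass> [..#../..#..] V move#1: V00:-1/#.#../#.#..*, V01:-1/.##../.##.., V03:-1/..##./..##., V04:-1/..#.#/..#.#
pass> [#.#../#.#..] H move#2: H03:+1/#.###/#.#..*, H13:+1/#.#../#.###
pass> [#.###/#.#..] V move#3: V01:-1/#####/###..*
pass> [#####/###..] H move#4: H13:+1/#####/#####*
pass> [#####/#####] end (terminal -1, V#5); searched ..#../..#.. to 6
for H: play -1, pass +1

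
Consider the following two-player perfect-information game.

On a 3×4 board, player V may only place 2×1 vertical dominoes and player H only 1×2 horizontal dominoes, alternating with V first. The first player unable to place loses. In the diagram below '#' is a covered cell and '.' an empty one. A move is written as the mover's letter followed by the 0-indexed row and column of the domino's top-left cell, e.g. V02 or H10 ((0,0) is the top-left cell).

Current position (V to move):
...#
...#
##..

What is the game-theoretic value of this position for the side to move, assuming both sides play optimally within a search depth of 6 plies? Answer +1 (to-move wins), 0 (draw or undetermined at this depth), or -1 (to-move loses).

value(...#/...#/##.., V) = +1

[...#/...#/##..] V move#1: V00:-1/#..#/#..#/##.., V01:+1/.#.#/.#.#/##..*, V02:-1/..##/..##/##.., V12:-1/...#/..##/###.
[.#.#/.#.#/##..] H move#2: H22:-1/.#.#/.#.#/####*
[.#.#/.#.#/####] V move#3: V00:+1/##.#/##.#/####*, V02:+1/.###/.###/####
[##.#/##.#/####] end (terminal -1, H#4); searched ...#/...#/##.. to 6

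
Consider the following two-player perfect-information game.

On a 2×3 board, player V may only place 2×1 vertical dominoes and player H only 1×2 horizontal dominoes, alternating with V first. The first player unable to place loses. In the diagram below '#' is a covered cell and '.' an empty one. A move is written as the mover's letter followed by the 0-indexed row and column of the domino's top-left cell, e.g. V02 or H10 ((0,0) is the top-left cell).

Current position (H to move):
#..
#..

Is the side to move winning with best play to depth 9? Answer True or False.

p1 H@[#../#..]: H01[###/#..]+1* H11[#../###]+1
p2 V@[###/#..] terminal -1; root [#../#..] d9

H winning at [#../#..]: True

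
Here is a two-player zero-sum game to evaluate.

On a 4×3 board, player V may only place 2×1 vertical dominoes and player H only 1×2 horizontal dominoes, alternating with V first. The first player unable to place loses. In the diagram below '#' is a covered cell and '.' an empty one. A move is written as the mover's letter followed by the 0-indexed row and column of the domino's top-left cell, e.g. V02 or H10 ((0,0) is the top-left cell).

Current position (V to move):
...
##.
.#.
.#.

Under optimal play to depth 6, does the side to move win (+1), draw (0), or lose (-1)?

[.../##./.#./.#.] V move#1: V02:+1/..#/###/.#./.#.*, V12:+1/.../###/.##/.#., V20:+1/.../##./##./##., V22:+1/.../##./.##/.##
[..#/###/.#./.#.] H move#2: H00:-1/###/###/.#./.#.*
[###/###/.#./.#.] V move#3: V20:+1/###/###/##./##.*, V22:+1/###/###/.##/.##
[###/###/##./##.] end (terminal -1, H#4); searched .../##./.#./.#. to 6

value(.../##./.#./.#., V) = +1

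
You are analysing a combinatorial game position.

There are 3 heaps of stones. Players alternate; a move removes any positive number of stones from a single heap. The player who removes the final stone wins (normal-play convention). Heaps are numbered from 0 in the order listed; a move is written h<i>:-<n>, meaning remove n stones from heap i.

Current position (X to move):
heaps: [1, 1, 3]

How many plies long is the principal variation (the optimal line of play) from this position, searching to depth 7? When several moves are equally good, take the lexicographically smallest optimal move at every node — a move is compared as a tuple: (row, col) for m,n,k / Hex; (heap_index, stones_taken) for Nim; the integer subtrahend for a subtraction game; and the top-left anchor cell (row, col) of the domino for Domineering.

[(1,1,3)] X move#1: h0:-1:-1/(0,1,3), h1:-1:-1/(1,0,3), h2:-1:-1/(1,1,2), h2:-2:-1/(1,1,1), h2:-3:+1/(1,1,0)*
[(1,1,0)] O move#2: h0:-1:-1/(0,1,0)*, h1:-1:-1/(1,0,0)
[(0,1,0)] X move#3: h1:-1:+1/(0,0,0)*
[(0,0,0)] end (terminal -1, O#4); searched (1,1,3) to 7

PV length from [(1,1,3)]: 3 plies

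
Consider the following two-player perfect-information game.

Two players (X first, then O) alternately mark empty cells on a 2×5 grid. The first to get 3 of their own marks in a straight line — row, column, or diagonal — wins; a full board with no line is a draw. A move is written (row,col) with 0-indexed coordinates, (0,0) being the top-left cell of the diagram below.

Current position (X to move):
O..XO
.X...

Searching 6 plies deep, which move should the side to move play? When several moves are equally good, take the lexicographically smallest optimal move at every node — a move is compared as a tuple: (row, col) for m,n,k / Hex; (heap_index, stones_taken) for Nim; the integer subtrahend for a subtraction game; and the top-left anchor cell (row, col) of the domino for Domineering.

ply 1, X at O..XO/.X... | (0,1)=+1→OX.XO/.X...*; (0,2)=+1→O.XXO/.X...; (1,0)=+0→O..XO/XX...; (1,2)=+1→O..XO/.XX..; (1,3)=+0→O..XO/.X.X.; (1,4)=+0→O..XO/.X..X
ply 2, O at OX.XO/.X... | (0,2)=-1→OXOXO/.X...*; (1,0)=-1→OX.XO/OX...; (1,2)=-1→OX.XO/.XO..; (1,3)=-1→OX.XO/.X.O.; (1,4)=-1→OX.XO/.X..O
ply 3, X at OXOXO/.X... | (1,0)=+0→OXOXO/XX...; (1,2)=+1→OXOXO/.XX..*; (1,3)=+0→OXOXO/.X.X.; (1,4)=+0→OXOXO/.X..X
ply 4, O at OXOXO/.XX.. | (1,0)=-1→OXOXO/OXX..*; (1,3)=-1→OXOXO/.XXO.; (1,4)=-1→OXOXO/.XX.O
ply 5, X at OXOXO/OXX.. | (1,3)=+1→OXOXO/OXXX.*; (1,4)=+0→OXOXO/OXX.X
ply 6: OXOXO/OXXX. is terminal -1 (O); from O..XO/.X... depth 6

X's best at [O..XO/.X...]: (0,1)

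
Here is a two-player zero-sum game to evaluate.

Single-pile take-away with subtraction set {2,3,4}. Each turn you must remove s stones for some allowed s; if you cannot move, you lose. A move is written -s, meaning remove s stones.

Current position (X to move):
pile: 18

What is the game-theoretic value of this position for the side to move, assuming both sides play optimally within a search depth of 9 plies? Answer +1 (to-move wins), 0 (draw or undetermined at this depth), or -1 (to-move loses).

value(18, X) = -1

ply 1, X at 18 | -2=-1→16*; -3=-1→15; -4=-1→14
ply 2, O at 16 | -2=-1→14; -3=+1→13*; -4=+1→12
ply 3, X at 13 | -2=-1→11*; -3=-1→10; -4=-1→9
ply 4, O at 11 | -2=-1→9; -3=-1→8; -4=+1→7*
ply 5, X at 7 | -2=-1→5*; -3=-1→4; -4=-1→3
ply 6, O at 5 | -2=-1→3; -3=-1→2; -4=+1→1*
ply 7: 1 is terminal -1 (X); from 18 depth 9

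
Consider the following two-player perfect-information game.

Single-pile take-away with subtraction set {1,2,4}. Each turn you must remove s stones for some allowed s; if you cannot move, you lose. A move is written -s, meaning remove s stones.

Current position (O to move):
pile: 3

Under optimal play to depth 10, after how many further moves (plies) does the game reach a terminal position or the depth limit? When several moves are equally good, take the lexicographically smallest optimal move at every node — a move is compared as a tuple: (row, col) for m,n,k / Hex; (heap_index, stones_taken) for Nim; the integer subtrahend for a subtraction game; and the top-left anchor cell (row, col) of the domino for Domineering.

PV length from [3]: 2 plies

[3] O move#1: -1:-1/2*, -2:-1/1
[2] X move#2: -1:-1/1, -2:+1/0*
[0] end (terminal -1, O#3); searched 3 to 10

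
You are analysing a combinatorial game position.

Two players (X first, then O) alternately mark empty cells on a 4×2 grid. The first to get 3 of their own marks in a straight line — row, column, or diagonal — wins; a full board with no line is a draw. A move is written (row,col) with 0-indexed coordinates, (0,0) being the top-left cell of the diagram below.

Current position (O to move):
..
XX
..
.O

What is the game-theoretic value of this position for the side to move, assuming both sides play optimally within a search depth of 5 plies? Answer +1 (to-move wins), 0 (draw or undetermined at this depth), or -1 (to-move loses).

value(../XX/../.O, O) = 0

p1 O@[../XX/../.O]: (0,0)[O./XX/../.O]+0* (0,1)[.O/XX/../.O]-1 (2,0)[../XX/O./.O]+0 (2,1)[../XX/.O/.O]-1 (3,0)[../XX/../OO]+0
p2 X@[O./XX/../.O]: (0,1)[OX/XX/../.O]+0* (2,0)[O./XX/X./.O]+0 (2,1)[O./XX/.X/.O]+0 (3,0)[O./XX/../XO]+0
p3 O@[OX/XX/../.O]: (2,0)[OX/XX/O./.O]-1 (2,1)[OX/XX/.O/.O]+0* (3,0)[OX/XX/../OO]-1
p4 X@[OX/XX/.O/.O]: (2,0)[OX/XX/XO/.O]+0* (3,0)[OX/XX/.O/XO]+0
p5 O@[OX/XX/XO/.O]: (3,0)[OX/XX/XO/OO]+0*
p6 X@[OX/XX/XO/OO] terminal +0; root [../XX/../.O] d5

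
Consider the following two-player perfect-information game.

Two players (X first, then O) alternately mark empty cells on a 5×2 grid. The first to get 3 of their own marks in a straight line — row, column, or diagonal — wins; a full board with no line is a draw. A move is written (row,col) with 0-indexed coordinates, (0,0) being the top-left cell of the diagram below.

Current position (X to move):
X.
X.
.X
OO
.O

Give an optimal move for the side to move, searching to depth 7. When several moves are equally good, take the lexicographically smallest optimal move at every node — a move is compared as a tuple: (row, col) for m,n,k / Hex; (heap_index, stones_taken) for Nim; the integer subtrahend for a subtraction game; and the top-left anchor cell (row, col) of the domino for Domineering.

ply 1, X at X./X./.X/OO/.O | (0,1)=+1→XX/X./.X/OO/.O*; (1,1)=+1→X./XX/.X/OO/.O; (2,0)=+1→X./X./XX/OO/.O; (4,0)=+0→X./X./.X/OO/XO
ply 2, O at XX/X./.X/OO/.O | (1,1)=-1→XX/XO/.X/OO/.O*; (2,0)=-1→XX/X./OX/OO/.O; (4,0)=-1→XX/X./.X/OO/OO
ply 3, X at XX/XO/.X/OO/.O | (2,0)=+1→XX/XO/XX/OO/.O*; (4,0)=+0→XX/XO/.X/OO/XO
ply 4: XX/XO/XX/OO/.O is terminal -1 (O); from X./X./.X/OO/.O depth 7

X's best at [X./X./.X/OO/.O]: (0,1)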